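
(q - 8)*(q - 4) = q^2 - 12*q + 32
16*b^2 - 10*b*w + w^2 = (-8*b + w)*(-2*b + w)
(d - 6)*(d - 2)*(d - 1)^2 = d^4 - 10*d^3 + 29*d^2 - 32*d + 12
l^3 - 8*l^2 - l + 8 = (l - 8)*(l - 1)*(l + 1)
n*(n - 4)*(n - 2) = n^3 - 6*n^2 + 8*n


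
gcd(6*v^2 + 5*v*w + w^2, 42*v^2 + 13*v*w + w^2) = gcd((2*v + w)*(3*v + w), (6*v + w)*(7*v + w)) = 1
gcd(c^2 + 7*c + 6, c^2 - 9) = 1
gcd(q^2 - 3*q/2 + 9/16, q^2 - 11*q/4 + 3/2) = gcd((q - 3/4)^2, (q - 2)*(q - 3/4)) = q - 3/4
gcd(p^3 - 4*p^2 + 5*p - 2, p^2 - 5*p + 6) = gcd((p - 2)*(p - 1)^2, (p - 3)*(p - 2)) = p - 2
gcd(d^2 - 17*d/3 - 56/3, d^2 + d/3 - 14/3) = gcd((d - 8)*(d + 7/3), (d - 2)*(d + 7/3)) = d + 7/3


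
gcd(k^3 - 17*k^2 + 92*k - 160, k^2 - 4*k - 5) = k - 5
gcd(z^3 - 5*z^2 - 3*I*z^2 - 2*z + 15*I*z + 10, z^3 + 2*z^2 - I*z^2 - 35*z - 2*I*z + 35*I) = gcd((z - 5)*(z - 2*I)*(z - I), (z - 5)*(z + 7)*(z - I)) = z^2 + z*(-5 - I) + 5*I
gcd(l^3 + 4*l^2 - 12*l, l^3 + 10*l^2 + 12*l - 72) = l^2 + 4*l - 12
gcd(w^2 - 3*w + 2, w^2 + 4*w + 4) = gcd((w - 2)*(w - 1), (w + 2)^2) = 1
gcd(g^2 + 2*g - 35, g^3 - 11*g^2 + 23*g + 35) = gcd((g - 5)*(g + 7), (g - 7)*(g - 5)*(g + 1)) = g - 5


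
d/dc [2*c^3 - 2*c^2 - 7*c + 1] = 6*c^2 - 4*c - 7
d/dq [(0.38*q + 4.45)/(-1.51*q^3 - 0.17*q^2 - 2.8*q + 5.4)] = (1.1476*q^3 + 20.2231*q^2 + 1.513*q + 14.512)/(2.2801*q^6 + 0.5134*q^5 + 8.4849*q^4 - 15.356*q^3 + 6.004*q^2 - 30.24*q + 29.16)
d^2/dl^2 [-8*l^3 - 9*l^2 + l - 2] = -48*l - 18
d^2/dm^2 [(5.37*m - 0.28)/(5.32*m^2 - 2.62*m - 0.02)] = ((31.118 - 171.4104*m)*(-5.32*m^2 + 2.62*m + 0.02) - (5.37*m - 0.28)*(10.64*m - 2.62)*(21.28*m - 5.24))/(-5.32*m^2 + 2.62*m + 0.02)^3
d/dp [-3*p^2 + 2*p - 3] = 2 - 6*p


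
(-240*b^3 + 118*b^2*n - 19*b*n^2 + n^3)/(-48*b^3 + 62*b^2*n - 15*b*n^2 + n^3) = (5*b - n)/(b - n)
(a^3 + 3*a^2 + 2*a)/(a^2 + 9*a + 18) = a*(a^2 + 3*a + 2)/(a^2 + 9*a + 18)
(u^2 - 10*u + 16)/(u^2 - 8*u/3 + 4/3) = 3*(u - 8)/(3*u - 2)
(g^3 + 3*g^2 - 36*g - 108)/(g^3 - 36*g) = (g + 3)/g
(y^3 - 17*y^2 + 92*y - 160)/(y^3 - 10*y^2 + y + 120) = (y - 4)/(y + 3)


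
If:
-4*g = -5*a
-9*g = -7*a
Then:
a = 0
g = 0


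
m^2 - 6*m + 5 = (m - 5)*(m - 1)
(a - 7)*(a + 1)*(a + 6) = a^3 - 43*a - 42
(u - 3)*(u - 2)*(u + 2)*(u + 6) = u^4 + 3*u^3 - 22*u^2 - 12*u + 72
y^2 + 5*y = y*(y + 5)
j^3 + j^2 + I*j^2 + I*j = j*(j + 1)*(j + I)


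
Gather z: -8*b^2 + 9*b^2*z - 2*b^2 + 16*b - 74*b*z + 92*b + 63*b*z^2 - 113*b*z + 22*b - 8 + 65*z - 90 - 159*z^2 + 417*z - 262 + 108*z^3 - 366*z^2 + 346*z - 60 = -10*b^2 + 130*b + 108*z^3 + z^2*(63*b - 525) + z*(9*b^2 - 187*b + 828) - 420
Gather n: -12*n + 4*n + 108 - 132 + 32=8 - 8*n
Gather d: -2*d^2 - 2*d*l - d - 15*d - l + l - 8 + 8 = -2*d^2 + d*(-2*l - 16)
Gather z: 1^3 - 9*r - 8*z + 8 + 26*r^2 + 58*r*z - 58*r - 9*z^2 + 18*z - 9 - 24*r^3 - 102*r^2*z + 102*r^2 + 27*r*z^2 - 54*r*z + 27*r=-24*r^3 + 128*r^2 - 40*r + z^2*(27*r - 9) + z*(-102*r^2 + 4*r + 10)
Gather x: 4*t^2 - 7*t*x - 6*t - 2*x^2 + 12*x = 4*t^2 - 6*t - 2*x^2 + x*(12 - 7*t)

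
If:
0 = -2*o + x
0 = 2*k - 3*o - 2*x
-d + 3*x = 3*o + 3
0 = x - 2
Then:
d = 0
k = 7/2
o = 1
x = 2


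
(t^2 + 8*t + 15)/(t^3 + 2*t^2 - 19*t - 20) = (t + 3)/(t^2 - 3*t - 4)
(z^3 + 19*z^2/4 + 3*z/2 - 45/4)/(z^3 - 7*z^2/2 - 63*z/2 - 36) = (4*z^2 + 7*z - 15)/(2*(2*z^2 - 13*z - 24))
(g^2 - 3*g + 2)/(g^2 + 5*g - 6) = (g - 2)/(g + 6)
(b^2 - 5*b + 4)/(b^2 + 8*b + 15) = (b^2 - 5*b + 4)/(b^2 + 8*b + 15)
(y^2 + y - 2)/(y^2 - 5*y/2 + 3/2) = 2*(y + 2)/(2*y - 3)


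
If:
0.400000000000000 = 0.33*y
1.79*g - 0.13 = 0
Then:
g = 0.07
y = 1.21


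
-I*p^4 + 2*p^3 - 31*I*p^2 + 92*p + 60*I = (p - 6*I)*(p + 2*I)*(p + 5*I)*(-I*p + 1)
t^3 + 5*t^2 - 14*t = t*(t - 2)*(t + 7)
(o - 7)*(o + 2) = o^2 - 5*o - 14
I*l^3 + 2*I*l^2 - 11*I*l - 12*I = (l - 3)*(l + 4)*(I*l + I)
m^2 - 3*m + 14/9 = (m - 7/3)*(m - 2/3)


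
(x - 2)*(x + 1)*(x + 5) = x^3 + 4*x^2 - 7*x - 10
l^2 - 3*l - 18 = (l - 6)*(l + 3)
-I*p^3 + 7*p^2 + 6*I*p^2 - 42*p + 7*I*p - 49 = (p - 7)*(p + 7*I)*(-I*p - I)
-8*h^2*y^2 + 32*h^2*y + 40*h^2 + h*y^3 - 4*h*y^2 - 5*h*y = (-8*h + y)*(y - 5)*(h*y + h)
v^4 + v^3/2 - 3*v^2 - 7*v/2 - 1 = (v - 2)*(v + 1/2)*(v + 1)^2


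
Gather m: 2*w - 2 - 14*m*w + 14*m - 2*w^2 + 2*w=m*(14 - 14*w) - 2*w^2 + 4*w - 2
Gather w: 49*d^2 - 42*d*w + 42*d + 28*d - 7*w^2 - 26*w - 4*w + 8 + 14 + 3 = 49*d^2 + 70*d - 7*w^2 + w*(-42*d - 30) + 25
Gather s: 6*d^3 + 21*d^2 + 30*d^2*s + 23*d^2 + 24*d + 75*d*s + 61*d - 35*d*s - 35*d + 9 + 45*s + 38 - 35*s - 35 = 6*d^3 + 44*d^2 + 50*d + s*(30*d^2 + 40*d + 10) + 12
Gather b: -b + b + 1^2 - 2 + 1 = 0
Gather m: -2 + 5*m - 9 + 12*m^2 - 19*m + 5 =12*m^2 - 14*m - 6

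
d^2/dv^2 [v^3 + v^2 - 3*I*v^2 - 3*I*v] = 6*v + 2 - 6*I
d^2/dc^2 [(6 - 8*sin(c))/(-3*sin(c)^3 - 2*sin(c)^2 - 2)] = 2*(-144*sin(c)^7 + 171*sin(c)^6 + 398*sin(c)^5 + 180*sin(c)^4 - 322*sin(c)^3 - 408*sin(c)^2 - 4*sin(c) + 24)/(3*sin(c)^3 + 2*sin(c)^2 + 2)^3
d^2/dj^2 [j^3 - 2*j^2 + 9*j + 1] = 6*j - 4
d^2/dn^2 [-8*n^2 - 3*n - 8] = -16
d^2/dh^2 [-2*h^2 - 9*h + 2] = -4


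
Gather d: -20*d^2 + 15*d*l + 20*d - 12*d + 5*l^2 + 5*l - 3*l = -20*d^2 + d*(15*l + 8) + 5*l^2 + 2*l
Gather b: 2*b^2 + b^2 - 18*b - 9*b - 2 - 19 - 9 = 3*b^2 - 27*b - 30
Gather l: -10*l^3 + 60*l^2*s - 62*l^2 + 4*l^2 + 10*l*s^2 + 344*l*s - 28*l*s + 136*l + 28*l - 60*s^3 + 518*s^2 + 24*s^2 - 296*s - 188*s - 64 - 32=-10*l^3 + l^2*(60*s - 58) + l*(10*s^2 + 316*s + 164) - 60*s^3 + 542*s^2 - 484*s - 96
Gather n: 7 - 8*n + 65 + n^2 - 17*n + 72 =n^2 - 25*n + 144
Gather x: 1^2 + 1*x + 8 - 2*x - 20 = -x - 11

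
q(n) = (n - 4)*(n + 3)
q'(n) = 2*n - 1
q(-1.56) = -8.01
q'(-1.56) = -4.12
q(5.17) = 9.56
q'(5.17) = 9.34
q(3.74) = -1.75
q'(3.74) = 6.48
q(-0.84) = -10.45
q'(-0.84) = -2.68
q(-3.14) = 1.00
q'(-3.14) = -7.28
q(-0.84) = -10.45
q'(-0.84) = -2.68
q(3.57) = -2.83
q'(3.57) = 6.14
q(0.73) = -12.20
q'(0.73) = 0.46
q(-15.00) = 228.00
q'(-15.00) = -31.00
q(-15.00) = 228.00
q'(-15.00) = -31.00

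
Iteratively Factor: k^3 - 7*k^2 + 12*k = (k)*(k^2 - 7*k + 12) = k*(k - 4)*(k - 3)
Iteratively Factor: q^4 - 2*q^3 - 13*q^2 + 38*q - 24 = (q - 2)*(q^3 - 13*q + 12) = (q - 2)*(q + 4)*(q^2 - 4*q + 3) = (q - 2)*(q - 1)*(q + 4)*(q - 3)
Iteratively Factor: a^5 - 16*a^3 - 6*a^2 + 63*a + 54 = (a - 3)*(a^4 + 3*a^3 - 7*a^2 - 27*a - 18) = (a - 3)*(a + 2)*(a^3 + a^2 - 9*a - 9) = (a - 3)*(a + 1)*(a + 2)*(a^2 - 9) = (a - 3)^2*(a + 1)*(a + 2)*(a + 3)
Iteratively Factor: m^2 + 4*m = (m + 4)*(m)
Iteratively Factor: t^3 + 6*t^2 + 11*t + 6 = (t + 1)*(t^2 + 5*t + 6) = (t + 1)*(t + 2)*(t + 3)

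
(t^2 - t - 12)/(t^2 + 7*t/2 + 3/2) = 2*(t - 4)/(2*t + 1)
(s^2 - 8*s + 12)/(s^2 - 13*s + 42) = (s - 2)/(s - 7)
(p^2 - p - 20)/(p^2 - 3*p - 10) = (p + 4)/(p + 2)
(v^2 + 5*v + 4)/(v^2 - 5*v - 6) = (v + 4)/(v - 6)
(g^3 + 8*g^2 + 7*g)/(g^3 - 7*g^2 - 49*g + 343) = g*(g + 1)/(g^2 - 14*g + 49)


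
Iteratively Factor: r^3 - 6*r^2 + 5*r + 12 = (r - 3)*(r^2 - 3*r - 4) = (r - 3)*(r + 1)*(r - 4)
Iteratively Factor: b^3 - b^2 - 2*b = (b)*(b^2 - b - 2) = b*(b + 1)*(b - 2)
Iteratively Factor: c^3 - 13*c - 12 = (c + 3)*(c^2 - 3*c - 4) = (c - 4)*(c + 3)*(c + 1)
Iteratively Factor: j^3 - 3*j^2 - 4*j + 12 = (j - 3)*(j^2 - 4) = (j - 3)*(j - 2)*(j + 2)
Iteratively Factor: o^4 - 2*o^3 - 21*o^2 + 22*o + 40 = (o - 2)*(o^3 - 21*o - 20) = (o - 2)*(o + 4)*(o^2 - 4*o - 5) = (o - 5)*(o - 2)*(o + 4)*(o + 1)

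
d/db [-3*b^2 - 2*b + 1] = -6*b - 2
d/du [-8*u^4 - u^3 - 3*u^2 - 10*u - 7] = -32*u^3 - 3*u^2 - 6*u - 10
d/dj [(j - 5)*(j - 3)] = 2*j - 8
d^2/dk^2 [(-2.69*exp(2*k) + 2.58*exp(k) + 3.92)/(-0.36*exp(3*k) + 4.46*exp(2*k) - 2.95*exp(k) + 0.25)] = (0.348624000000001*exp(7*k) + 2.98159200000001*exp(6*k) - 9.2856240000001*exp(5*k) + 67.4126139999998*exp(4*k) - 345.777703*exp(3*k) + 162.859695*exp(2*k) - 17.86085*exp(k) - 3.05225)*exp(k)/(0.046656*exp(9*k) - 1.734048*exp(8*k) + 22.629888*exp(7*k) - 117.232856*exp(6*k) + 187.84776*exp(5*k) - 132.95115*exp(4*k) + 45.475375*exp(3*k) - 7.363125*exp(2*k) + 0.553125*exp(k) - 0.015625)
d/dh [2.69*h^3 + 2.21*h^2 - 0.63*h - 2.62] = 8.07*h^2 + 4.42*h - 0.63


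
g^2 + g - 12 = (g - 3)*(g + 4)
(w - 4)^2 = w^2 - 8*w + 16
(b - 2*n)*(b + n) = b^2 - b*n - 2*n^2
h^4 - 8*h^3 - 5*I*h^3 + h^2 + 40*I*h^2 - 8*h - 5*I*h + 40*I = (h - 8)*(h - 5*I)*(h - I)*(h + I)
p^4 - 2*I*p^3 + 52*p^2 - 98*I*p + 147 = (p - 7*I)*(p - 3*I)*(p + I)*(p + 7*I)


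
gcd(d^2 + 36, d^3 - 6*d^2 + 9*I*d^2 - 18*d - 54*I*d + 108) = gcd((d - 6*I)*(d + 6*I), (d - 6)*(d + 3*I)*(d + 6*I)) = d + 6*I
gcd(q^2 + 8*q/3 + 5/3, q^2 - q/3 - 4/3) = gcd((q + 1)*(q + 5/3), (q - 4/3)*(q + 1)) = q + 1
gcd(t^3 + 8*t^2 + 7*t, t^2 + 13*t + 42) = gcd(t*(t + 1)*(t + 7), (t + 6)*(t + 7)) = t + 7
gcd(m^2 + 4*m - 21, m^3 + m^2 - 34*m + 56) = m + 7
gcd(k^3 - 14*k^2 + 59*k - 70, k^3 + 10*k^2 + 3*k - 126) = 1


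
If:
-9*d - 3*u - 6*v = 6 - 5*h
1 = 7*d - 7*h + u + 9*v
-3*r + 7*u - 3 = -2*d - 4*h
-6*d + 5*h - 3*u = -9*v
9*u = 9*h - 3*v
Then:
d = -247/281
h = -426/281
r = -5876/843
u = -405/281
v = -63/281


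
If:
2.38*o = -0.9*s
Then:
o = -0.378151260504202*s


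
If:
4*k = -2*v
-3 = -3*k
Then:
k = 1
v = -2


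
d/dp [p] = 1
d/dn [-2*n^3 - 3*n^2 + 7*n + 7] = -6*n^2 - 6*n + 7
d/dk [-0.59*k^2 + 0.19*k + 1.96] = 0.19 - 1.18*k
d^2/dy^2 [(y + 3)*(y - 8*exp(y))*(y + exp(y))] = -7*y^2*exp(y) - 32*y*exp(2*y) - 49*y*exp(y) + 6*y - 128*exp(2*y) - 56*exp(y) + 6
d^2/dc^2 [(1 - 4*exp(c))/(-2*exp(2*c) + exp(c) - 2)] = (16*exp(4*c) - 8*exp(3*c) - 90*exp(2*c) + 23*exp(c) + 14)*exp(c)/(8*exp(6*c) - 12*exp(5*c) + 30*exp(4*c) - 25*exp(3*c) + 30*exp(2*c) - 12*exp(c) + 8)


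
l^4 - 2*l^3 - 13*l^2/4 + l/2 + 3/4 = (l - 3)*(l - 1/2)*(l + 1/2)*(l + 1)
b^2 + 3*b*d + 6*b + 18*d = (b + 6)*(b + 3*d)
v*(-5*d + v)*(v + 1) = -5*d*v^2 - 5*d*v + v^3 + v^2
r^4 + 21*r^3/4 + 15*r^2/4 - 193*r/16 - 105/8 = (r - 3/2)*(r + 5/4)*(r + 2)*(r + 7/2)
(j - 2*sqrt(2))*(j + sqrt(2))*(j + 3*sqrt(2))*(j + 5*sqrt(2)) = j^4 + 7*sqrt(2)*j^3 + 10*j^2 - 62*sqrt(2)*j - 120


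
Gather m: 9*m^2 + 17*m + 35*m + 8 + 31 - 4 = 9*m^2 + 52*m + 35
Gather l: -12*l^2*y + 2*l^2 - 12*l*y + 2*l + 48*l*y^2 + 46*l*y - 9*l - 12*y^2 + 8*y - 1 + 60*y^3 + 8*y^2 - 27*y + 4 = l^2*(2 - 12*y) + l*(48*y^2 + 34*y - 7) + 60*y^3 - 4*y^2 - 19*y + 3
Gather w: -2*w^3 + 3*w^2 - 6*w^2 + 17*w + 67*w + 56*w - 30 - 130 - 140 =-2*w^3 - 3*w^2 + 140*w - 300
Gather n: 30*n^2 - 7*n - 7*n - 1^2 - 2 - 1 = 30*n^2 - 14*n - 4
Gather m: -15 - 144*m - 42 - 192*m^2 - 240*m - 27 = -192*m^2 - 384*m - 84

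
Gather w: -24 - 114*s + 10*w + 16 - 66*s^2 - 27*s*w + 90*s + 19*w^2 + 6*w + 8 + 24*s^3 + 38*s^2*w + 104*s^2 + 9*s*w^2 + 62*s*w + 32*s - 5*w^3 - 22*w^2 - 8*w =24*s^3 + 38*s^2 + 8*s - 5*w^3 + w^2*(9*s - 3) + w*(38*s^2 + 35*s + 8)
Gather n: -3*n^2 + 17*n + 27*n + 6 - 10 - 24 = -3*n^2 + 44*n - 28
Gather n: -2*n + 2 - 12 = -2*n - 10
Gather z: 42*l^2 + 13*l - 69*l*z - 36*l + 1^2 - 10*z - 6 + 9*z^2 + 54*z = 42*l^2 - 23*l + 9*z^2 + z*(44 - 69*l) - 5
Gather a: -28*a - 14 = -28*a - 14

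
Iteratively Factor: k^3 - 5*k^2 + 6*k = (k - 3)*(k^2 - 2*k) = k*(k - 3)*(k - 2)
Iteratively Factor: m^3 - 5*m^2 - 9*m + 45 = (m - 5)*(m^2 - 9) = (m - 5)*(m - 3)*(m + 3)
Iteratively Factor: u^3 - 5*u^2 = (u)*(u^2 - 5*u) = u^2*(u - 5)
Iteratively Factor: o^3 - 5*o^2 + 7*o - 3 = (o - 3)*(o^2 - 2*o + 1) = (o - 3)*(o - 1)*(o - 1)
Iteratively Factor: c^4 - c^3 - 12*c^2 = (c + 3)*(c^3 - 4*c^2) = (c - 4)*(c + 3)*(c^2) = c*(c - 4)*(c + 3)*(c)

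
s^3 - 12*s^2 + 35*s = s*(s - 7)*(s - 5)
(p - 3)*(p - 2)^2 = p^3 - 7*p^2 + 16*p - 12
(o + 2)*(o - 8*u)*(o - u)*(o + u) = o^4 - 8*o^3*u + 2*o^3 - o^2*u^2 - 16*o^2*u + 8*o*u^3 - 2*o*u^2 + 16*u^3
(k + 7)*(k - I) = k^2 + 7*k - I*k - 7*I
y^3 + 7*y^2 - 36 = (y - 2)*(y + 3)*(y + 6)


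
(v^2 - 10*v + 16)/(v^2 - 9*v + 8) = (v - 2)/(v - 1)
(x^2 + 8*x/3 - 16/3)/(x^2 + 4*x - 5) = (3*x^2 + 8*x - 16)/(3*(x^2 + 4*x - 5))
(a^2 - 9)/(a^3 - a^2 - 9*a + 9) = 1/(a - 1)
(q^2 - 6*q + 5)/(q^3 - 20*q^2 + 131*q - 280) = (q - 1)/(q^2 - 15*q + 56)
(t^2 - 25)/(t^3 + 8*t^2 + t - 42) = (t^2 - 25)/(t^3 + 8*t^2 + t - 42)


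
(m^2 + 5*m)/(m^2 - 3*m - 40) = m/(m - 8)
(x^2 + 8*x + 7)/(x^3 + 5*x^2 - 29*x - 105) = (x + 1)/(x^2 - 2*x - 15)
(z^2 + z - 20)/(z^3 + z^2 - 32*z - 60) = (z - 4)/(z^2 - 4*z - 12)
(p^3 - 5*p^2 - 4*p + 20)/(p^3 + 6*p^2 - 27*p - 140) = (p^2 - 4)/(p^2 + 11*p + 28)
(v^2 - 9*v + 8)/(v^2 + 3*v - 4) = (v - 8)/(v + 4)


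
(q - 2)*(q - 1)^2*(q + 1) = q^4 - 3*q^3 + q^2 + 3*q - 2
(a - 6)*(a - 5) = a^2 - 11*a + 30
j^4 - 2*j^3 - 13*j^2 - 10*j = j*(j - 5)*(j + 1)*(j + 2)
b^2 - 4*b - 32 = (b - 8)*(b + 4)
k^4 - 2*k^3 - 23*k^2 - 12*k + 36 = (k - 6)*(k - 1)*(k + 2)*(k + 3)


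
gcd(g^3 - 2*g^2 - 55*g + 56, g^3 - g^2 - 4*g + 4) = g - 1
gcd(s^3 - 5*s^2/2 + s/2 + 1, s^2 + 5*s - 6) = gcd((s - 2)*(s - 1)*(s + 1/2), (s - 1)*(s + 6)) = s - 1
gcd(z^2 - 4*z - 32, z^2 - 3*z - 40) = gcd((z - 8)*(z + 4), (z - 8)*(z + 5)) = z - 8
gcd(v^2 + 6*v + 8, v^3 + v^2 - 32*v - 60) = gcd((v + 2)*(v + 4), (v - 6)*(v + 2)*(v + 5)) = v + 2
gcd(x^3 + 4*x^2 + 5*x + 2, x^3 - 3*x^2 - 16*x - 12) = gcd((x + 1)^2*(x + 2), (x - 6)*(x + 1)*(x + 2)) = x^2 + 3*x + 2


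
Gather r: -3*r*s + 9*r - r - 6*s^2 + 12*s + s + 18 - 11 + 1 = r*(8 - 3*s) - 6*s^2 + 13*s + 8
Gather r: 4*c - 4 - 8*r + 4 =4*c - 8*r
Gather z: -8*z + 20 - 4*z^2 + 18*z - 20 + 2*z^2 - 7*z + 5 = -2*z^2 + 3*z + 5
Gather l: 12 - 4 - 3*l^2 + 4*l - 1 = -3*l^2 + 4*l + 7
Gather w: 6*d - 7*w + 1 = 6*d - 7*w + 1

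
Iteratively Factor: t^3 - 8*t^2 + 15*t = (t)*(t^2 - 8*t + 15) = t*(t - 5)*(t - 3)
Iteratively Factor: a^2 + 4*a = (a + 4)*(a)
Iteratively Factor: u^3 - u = (u + 1)*(u^2 - u) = (u - 1)*(u + 1)*(u)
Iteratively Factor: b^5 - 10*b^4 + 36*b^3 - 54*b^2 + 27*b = (b - 3)*(b^4 - 7*b^3 + 15*b^2 - 9*b) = (b - 3)^2*(b^3 - 4*b^2 + 3*b) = (b - 3)^3*(b^2 - b) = b*(b - 3)^3*(b - 1)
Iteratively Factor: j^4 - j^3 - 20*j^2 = (j)*(j^3 - j^2 - 20*j) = j*(j - 5)*(j^2 + 4*j) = j^2*(j - 5)*(j + 4)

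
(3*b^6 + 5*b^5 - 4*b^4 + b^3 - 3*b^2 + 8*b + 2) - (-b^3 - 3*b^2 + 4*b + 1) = 3*b^6 + 5*b^5 - 4*b^4 + 2*b^3 + 4*b + 1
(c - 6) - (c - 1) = -5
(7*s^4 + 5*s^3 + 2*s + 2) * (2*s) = 14*s^5 + 10*s^4 + 4*s^2 + 4*s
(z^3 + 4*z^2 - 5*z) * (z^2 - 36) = z^5 + 4*z^4 - 41*z^3 - 144*z^2 + 180*z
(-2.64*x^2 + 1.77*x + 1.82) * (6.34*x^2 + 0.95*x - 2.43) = -16.7376*x^4 + 8.7138*x^3 + 19.6355*x^2 - 2.5721*x - 4.4226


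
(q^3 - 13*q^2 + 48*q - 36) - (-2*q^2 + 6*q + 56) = q^3 - 11*q^2 + 42*q - 92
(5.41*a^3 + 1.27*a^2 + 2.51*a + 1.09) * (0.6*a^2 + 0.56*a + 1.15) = 3.246*a^5 + 3.7916*a^4 + 8.4387*a^3 + 3.5201*a^2 + 3.4969*a + 1.2535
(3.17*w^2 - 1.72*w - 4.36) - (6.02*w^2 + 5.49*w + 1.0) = -2.85*w^2 - 7.21*w - 5.36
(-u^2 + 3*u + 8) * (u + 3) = -u^3 + 17*u + 24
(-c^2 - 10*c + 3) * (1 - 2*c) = 2*c^3 + 19*c^2 - 16*c + 3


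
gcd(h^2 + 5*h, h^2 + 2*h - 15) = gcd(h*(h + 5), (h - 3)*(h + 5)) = h + 5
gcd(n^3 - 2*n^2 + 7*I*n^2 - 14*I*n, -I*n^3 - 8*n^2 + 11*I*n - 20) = 1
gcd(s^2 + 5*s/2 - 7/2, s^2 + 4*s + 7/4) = s + 7/2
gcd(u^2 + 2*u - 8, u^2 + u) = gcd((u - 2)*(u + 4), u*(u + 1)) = 1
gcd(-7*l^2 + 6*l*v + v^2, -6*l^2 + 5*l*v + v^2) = -l + v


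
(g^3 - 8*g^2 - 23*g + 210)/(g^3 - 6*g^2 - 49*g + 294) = (g + 5)/(g + 7)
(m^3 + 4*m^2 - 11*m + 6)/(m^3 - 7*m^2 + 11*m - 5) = (m + 6)/(m - 5)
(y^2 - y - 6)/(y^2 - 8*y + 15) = (y + 2)/(y - 5)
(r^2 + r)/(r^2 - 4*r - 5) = r/(r - 5)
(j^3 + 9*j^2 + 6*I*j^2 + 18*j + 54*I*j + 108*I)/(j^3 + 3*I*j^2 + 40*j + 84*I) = (j^3 + j^2*(9 + 6*I) + j*(18 + 54*I) + 108*I)/(j^3 + 3*I*j^2 + 40*j + 84*I)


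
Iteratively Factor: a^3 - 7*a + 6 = (a - 2)*(a^2 + 2*a - 3) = (a - 2)*(a - 1)*(a + 3)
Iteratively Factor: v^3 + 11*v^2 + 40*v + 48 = (v + 4)*(v^2 + 7*v + 12) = (v + 4)^2*(v + 3)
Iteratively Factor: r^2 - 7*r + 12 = (r - 4)*(r - 3)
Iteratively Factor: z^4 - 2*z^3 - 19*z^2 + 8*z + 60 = (z + 2)*(z^3 - 4*z^2 - 11*z + 30) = (z - 5)*(z + 2)*(z^2 + z - 6) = (z - 5)*(z + 2)*(z + 3)*(z - 2)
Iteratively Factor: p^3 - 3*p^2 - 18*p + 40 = (p - 5)*(p^2 + 2*p - 8) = (p - 5)*(p - 2)*(p + 4)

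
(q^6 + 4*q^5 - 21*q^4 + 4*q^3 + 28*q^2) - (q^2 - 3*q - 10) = q^6 + 4*q^5 - 21*q^4 + 4*q^3 + 27*q^2 + 3*q + 10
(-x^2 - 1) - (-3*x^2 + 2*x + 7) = 2*x^2 - 2*x - 8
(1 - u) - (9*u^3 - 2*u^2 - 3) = -9*u^3 + 2*u^2 - u + 4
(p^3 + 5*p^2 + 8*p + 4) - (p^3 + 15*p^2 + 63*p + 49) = -10*p^2 - 55*p - 45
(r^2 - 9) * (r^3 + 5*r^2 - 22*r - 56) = r^5 + 5*r^4 - 31*r^3 - 101*r^2 + 198*r + 504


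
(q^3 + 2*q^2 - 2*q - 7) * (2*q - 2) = 2*q^4 + 2*q^3 - 8*q^2 - 10*q + 14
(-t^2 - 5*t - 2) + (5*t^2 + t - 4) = 4*t^2 - 4*t - 6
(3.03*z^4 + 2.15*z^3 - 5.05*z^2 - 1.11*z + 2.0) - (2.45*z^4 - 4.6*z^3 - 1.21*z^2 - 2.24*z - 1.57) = 0.58*z^4 + 6.75*z^3 - 3.84*z^2 + 1.13*z + 3.57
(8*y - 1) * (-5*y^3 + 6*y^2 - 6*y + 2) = -40*y^4 + 53*y^3 - 54*y^2 + 22*y - 2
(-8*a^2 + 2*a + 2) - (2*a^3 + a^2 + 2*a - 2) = -2*a^3 - 9*a^2 + 4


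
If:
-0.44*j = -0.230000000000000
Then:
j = 0.52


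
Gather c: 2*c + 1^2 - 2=2*c - 1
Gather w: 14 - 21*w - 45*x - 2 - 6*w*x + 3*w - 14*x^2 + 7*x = w*(-6*x - 18) - 14*x^2 - 38*x + 12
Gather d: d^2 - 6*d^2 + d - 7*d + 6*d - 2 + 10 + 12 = 20 - 5*d^2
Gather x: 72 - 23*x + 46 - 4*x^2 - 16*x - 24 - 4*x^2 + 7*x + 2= -8*x^2 - 32*x + 96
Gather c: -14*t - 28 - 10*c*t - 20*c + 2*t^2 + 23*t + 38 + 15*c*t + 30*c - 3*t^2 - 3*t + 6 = c*(5*t + 10) - t^2 + 6*t + 16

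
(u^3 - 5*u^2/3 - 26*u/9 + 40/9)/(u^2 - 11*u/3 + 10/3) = (9*u^2 + 3*u - 20)/(3*(3*u - 5))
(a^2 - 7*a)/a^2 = (a - 7)/a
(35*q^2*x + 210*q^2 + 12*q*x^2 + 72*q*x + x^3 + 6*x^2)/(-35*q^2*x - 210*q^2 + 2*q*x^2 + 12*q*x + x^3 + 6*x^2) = (5*q + x)/(-5*q + x)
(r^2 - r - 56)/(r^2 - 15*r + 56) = (r + 7)/(r - 7)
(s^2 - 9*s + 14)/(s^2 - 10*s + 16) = (s - 7)/(s - 8)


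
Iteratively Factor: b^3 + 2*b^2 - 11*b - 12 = (b - 3)*(b^2 + 5*b + 4) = (b - 3)*(b + 4)*(b + 1)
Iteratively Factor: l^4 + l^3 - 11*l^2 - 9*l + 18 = (l - 3)*(l^3 + 4*l^2 + l - 6) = (l - 3)*(l - 1)*(l^2 + 5*l + 6) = (l - 3)*(l - 1)*(l + 3)*(l + 2)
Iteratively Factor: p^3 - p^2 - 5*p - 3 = (p - 3)*(p^2 + 2*p + 1) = (p - 3)*(p + 1)*(p + 1)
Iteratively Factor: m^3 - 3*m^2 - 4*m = (m - 4)*(m^2 + m) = (m - 4)*(m + 1)*(m)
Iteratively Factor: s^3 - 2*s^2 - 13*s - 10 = (s - 5)*(s^2 + 3*s + 2) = (s - 5)*(s + 1)*(s + 2)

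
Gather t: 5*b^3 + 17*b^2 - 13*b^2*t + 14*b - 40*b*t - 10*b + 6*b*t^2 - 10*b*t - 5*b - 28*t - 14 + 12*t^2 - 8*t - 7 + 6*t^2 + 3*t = 5*b^3 + 17*b^2 - b + t^2*(6*b + 18) + t*(-13*b^2 - 50*b - 33) - 21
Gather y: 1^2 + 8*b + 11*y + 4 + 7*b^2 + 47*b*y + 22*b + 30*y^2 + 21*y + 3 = 7*b^2 + 30*b + 30*y^2 + y*(47*b + 32) + 8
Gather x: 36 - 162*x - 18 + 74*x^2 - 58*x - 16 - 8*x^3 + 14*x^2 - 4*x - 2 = -8*x^3 + 88*x^2 - 224*x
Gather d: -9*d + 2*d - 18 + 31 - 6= 7 - 7*d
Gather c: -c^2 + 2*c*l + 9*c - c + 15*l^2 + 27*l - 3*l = -c^2 + c*(2*l + 8) + 15*l^2 + 24*l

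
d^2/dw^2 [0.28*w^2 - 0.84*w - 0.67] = 0.560000000000000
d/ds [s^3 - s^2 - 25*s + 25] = 3*s^2 - 2*s - 25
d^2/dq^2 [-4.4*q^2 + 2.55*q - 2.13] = -8.80000000000000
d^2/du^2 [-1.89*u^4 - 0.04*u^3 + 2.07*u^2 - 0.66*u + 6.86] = -22.68*u^2 - 0.24*u + 4.14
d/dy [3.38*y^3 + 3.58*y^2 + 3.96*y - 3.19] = 10.14*y^2 + 7.16*y + 3.96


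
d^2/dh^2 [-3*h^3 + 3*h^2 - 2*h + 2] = 6 - 18*h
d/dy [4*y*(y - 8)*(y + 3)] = 12*y^2 - 40*y - 96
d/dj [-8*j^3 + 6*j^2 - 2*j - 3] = -24*j^2 + 12*j - 2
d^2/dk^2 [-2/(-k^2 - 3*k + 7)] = 4*(-k^2 - 3*k + (2*k + 3)^2 + 7)/(k^2 + 3*k - 7)^3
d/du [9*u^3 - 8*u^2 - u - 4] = 27*u^2 - 16*u - 1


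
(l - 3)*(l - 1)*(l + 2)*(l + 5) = l^4 + 3*l^3 - 15*l^2 - 19*l + 30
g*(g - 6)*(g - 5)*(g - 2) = g^4 - 13*g^3 + 52*g^2 - 60*g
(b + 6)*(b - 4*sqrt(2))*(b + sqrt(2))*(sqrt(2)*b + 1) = sqrt(2)*b^4 - 5*b^3 + 6*sqrt(2)*b^3 - 30*b^2 - 11*sqrt(2)*b^2 - 66*sqrt(2)*b - 8*b - 48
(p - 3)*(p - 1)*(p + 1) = p^3 - 3*p^2 - p + 3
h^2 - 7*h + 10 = (h - 5)*(h - 2)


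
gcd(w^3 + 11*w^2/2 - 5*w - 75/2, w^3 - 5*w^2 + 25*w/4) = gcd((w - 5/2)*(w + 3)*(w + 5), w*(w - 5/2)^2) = w - 5/2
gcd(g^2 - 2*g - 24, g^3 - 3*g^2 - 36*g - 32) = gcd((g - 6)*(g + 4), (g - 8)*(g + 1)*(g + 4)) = g + 4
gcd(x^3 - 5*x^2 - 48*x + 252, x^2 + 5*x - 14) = x + 7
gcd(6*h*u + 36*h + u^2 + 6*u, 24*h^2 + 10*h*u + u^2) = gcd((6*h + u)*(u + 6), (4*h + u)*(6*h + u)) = 6*h + u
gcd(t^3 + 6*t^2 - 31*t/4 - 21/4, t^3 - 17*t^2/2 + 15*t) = 1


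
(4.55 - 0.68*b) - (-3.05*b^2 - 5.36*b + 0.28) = 3.05*b^2 + 4.68*b + 4.27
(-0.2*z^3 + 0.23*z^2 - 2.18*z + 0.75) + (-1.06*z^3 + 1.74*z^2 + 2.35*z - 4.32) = -1.26*z^3 + 1.97*z^2 + 0.17*z - 3.57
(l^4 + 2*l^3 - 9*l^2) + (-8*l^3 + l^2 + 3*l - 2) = l^4 - 6*l^3 - 8*l^2 + 3*l - 2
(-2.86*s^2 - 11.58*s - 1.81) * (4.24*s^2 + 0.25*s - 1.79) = -12.1264*s^4 - 49.8142*s^3 - 5.45*s^2 + 20.2757*s + 3.2399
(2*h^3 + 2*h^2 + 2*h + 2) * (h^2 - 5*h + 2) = 2*h^5 - 8*h^4 - 4*h^3 - 4*h^2 - 6*h + 4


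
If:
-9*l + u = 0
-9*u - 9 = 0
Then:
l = -1/9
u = -1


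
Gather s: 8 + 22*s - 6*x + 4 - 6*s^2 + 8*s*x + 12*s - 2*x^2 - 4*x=-6*s^2 + s*(8*x + 34) - 2*x^2 - 10*x + 12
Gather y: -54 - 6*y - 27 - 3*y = -9*y - 81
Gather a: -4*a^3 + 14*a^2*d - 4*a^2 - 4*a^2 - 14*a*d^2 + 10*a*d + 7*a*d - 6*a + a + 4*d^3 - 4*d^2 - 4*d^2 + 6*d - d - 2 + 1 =-4*a^3 + a^2*(14*d - 8) + a*(-14*d^2 + 17*d - 5) + 4*d^3 - 8*d^2 + 5*d - 1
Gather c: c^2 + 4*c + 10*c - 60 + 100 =c^2 + 14*c + 40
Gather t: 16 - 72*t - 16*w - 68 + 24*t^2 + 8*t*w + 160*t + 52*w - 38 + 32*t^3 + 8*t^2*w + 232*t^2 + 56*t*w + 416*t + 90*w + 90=32*t^3 + t^2*(8*w + 256) + t*(64*w + 504) + 126*w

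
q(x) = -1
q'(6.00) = 0.00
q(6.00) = -1.00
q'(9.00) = 0.00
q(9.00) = -1.00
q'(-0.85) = 0.00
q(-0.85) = -1.00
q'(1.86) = 0.00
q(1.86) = -1.00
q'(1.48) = 0.00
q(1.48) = -1.00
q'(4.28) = 0.00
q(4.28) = -1.00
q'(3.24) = 0.00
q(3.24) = -1.00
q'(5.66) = 0.00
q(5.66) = -1.00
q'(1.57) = 0.00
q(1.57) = -1.00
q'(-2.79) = 0.00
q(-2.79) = -1.00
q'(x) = 0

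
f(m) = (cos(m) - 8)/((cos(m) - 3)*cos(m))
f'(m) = (cos(m) - 8)*sin(m)/((cos(m) - 3)*cos(m)^2) + (cos(m) - 8)*sin(m)/((cos(m) - 3)^2*cos(m)) - sin(m)/((cos(m) - 3)*cos(m))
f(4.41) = -8.45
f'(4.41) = -28.56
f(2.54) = -2.80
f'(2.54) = 2.16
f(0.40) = 3.70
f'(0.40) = 1.07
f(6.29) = 3.50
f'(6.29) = 0.02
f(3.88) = -3.16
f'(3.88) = -3.20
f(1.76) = -13.66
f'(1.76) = 73.88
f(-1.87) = -8.54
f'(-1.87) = -29.18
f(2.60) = -2.68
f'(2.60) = 1.81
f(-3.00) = -2.28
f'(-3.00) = -0.37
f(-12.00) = 3.93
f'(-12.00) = 1.82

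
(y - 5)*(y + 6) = y^2 + y - 30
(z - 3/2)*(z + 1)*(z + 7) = z^3 + 13*z^2/2 - 5*z - 21/2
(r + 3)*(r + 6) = r^2 + 9*r + 18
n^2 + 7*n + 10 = (n + 2)*(n + 5)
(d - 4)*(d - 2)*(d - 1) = d^3 - 7*d^2 + 14*d - 8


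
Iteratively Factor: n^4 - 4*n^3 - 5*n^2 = (n - 5)*(n^3 + n^2) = n*(n - 5)*(n^2 + n) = n*(n - 5)*(n + 1)*(n)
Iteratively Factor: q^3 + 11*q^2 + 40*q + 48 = (q + 4)*(q^2 + 7*q + 12) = (q + 4)^2*(q + 3)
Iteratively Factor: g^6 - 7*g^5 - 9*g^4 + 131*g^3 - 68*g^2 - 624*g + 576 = (g - 1)*(g^5 - 6*g^4 - 15*g^3 + 116*g^2 + 48*g - 576) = (g - 4)*(g - 1)*(g^4 - 2*g^3 - 23*g^2 + 24*g + 144) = (g - 4)^2*(g - 1)*(g^3 + 2*g^2 - 15*g - 36) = (g - 4)^2*(g - 1)*(g + 3)*(g^2 - g - 12) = (g - 4)^3*(g - 1)*(g + 3)*(g + 3)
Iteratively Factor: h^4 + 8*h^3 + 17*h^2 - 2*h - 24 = (h + 4)*(h^3 + 4*h^2 + h - 6) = (h + 3)*(h + 4)*(h^2 + h - 2) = (h - 1)*(h + 3)*(h + 4)*(h + 2)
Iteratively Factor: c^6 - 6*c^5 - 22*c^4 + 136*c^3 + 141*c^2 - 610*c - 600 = (c + 2)*(c^5 - 8*c^4 - 6*c^3 + 148*c^2 - 155*c - 300) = (c - 3)*(c + 2)*(c^4 - 5*c^3 - 21*c^2 + 85*c + 100) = (c - 3)*(c + 2)*(c + 4)*(c^3 - 9*c^2 + 15*c + 25) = (c - 3)*(c + 1)*(c + 2)*(c + 4)*(c^2 - 10*c + 25) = (c - 5)*(c - 3)*(c + 1)*(c + 2)*(c + 4)*(c - 5)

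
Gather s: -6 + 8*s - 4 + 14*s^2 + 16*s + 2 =14*s^2 + 24*s - 8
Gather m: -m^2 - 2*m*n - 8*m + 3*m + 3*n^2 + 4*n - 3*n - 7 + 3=-m^2 + m*(-2*n - 5) + 3*n^2 + n - 4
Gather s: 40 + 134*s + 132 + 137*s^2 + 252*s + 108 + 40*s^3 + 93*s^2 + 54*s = 40*s^3 + 230*s^2 + 440*s + 280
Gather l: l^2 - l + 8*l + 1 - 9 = l^2 + 7*l - 8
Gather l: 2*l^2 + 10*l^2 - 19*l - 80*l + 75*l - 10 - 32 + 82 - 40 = 12*l^2 - 24*l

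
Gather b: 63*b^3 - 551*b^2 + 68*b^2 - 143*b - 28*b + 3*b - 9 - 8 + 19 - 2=63*b^3 - 483*b^2 - 168*b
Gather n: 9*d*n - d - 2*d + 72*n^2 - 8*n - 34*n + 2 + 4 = -3*d + 72*n^2 + n*(9*d - 42) + 6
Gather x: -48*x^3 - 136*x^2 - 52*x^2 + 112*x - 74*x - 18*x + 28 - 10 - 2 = -48*x^3 - 188*x^2 + 20*x + 16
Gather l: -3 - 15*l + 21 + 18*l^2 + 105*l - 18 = 18*l^2 + 90*l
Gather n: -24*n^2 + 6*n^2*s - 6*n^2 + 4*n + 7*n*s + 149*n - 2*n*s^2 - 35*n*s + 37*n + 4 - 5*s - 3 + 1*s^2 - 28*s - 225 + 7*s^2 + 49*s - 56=n^2*(6*s - 30) + n*(-2*s^2 - 28*s + 190) + 8*s^2 + 16*s - 280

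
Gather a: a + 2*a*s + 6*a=a*(2*s + 7)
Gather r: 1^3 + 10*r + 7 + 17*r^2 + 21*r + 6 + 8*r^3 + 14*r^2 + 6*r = 8*r^3 + 31*r^2 + 37*r + 14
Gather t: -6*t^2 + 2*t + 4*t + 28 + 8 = -6*t^2 + 6*t + 36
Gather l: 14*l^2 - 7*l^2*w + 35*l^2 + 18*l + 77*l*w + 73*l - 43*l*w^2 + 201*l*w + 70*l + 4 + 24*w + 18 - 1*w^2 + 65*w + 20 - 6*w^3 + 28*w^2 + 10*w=l^2*(49 - 7*w) + l*(-43*w^2 + 278*w + 161) - 6*w^3 + 27*w^2 + 99*w + 42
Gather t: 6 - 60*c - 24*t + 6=-60*c - 24*t + 12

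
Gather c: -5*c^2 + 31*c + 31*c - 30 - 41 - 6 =-5*c^2 + 62*c - 77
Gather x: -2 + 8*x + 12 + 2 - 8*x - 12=0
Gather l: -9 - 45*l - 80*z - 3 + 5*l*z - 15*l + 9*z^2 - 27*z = l*(5*z - 60) + 9*z^2 - 107*z - 12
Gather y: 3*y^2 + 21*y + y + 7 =3*y^2 + 22*y + 7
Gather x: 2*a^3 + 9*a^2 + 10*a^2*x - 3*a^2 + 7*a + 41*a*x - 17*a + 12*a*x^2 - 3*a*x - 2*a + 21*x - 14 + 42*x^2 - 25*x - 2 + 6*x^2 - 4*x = 2*a^3 + 6*a^2 - 12*a + x^2*(12*a + 48) + x*(10*a^2 + 38*a - 8) - 16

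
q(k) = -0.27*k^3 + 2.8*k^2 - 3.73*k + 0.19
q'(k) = -0.81*k^2 + 5.6*k - 3.73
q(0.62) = -1.11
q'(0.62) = -0.57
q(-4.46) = 96.48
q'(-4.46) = -44.82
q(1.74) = 0.75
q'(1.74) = 3.56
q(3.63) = 10.63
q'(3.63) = 5.92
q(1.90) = 1.36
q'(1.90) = 3.99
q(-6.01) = 182.36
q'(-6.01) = -66.64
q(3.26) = 8.43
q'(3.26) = 5.92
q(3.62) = 10.57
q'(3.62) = 5.93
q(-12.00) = 914.71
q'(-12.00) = -187.57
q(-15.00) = 1597.39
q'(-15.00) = -269.98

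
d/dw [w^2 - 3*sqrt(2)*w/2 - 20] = 2*w - 3*sqrt(2)/2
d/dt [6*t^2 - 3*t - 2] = 12*t - 3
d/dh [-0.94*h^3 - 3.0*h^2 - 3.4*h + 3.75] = -2.82*h^2 - 6.0*h - 3.4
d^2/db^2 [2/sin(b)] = 2*(cos(b)^2 + 1)/sin(b)^3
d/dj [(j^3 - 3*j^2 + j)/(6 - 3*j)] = (-2*j^3 + 9*j^2 - 12*j + 2)/(3*(j^2 - 4*j + 4))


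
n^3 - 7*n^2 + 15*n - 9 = (n - 3)^2*(n - 1)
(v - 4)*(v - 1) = v^2 - 5*v + 4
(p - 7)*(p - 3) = p^2 - 10*p + 21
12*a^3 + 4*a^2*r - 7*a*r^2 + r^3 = (-6*a + r)*(-2*a + r)*(a + r)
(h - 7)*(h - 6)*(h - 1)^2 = h^4 - 15*h^3 + 69*h^2 - 97*h + 42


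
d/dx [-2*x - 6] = -2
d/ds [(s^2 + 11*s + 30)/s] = 1 - 30/s^2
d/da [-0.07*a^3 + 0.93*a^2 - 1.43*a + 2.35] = -0.21*a^2 + 1.86*a - 1.43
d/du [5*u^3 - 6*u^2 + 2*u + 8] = 15*u^2 - 12*u + 2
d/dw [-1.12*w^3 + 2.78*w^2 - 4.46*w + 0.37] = -3.36*w^2 + 5.56*w - 4.46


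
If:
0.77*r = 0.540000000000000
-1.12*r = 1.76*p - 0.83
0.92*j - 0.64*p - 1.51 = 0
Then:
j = 1.66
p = 0.03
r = 0.70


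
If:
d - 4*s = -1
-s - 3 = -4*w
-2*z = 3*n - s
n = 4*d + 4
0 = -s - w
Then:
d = -17/5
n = -48/5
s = -3/5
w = 3/5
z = 141/10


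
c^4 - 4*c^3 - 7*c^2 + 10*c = c*(c - 5)*(c - 1)*(c + 2)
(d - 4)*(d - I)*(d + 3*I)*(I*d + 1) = I*d^4 - d^3 - 4*I*d^3 + 4*d^2 + 5*I*d^2 + 3*d - 20*I*d - 12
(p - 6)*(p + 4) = p^2 - 2*p - 24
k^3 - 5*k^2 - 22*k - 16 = (k - 8)*(k + 1)*(k + 2)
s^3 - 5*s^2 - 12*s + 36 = (s - 6)*(s - 2)*(s + 3)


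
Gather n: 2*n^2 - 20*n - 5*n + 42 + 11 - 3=2*n^2 - 25*n + 50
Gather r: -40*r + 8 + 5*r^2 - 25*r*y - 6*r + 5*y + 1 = 5*r^2 + r*(-25*y - 46) + 5*y + 9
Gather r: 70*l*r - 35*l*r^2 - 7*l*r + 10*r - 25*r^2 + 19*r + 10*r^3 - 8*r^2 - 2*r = 10*r^3 + r^2*(-35*l - 33) + r*(63*l + 27)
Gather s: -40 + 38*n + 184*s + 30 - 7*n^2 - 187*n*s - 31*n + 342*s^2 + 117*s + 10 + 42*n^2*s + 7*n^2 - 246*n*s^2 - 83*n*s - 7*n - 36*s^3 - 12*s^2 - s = -36*s^3 + s^2*(330 - 246*n) + s*(42*n^2 - 270*n + 300)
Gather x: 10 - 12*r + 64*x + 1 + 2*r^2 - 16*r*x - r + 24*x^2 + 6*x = 2*r^2 - 13*r + 24*x^2 + x*(70 - 16*r) + 11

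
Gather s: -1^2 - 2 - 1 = -4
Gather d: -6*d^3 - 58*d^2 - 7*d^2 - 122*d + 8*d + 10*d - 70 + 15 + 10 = -6*d^3 - 65*d^2 - 104*d - 45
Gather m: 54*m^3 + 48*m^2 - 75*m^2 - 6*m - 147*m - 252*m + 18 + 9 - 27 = 54*m^3 - 27*m^2 - 405*m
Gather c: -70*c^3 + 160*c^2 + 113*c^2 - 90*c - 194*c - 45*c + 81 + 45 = -70*c^3 + 273*c^2 - 329*c + 126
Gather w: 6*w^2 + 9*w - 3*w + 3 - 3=6*w^2 + 6*w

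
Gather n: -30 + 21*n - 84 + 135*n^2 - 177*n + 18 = 135*n^2 - 156*n - 96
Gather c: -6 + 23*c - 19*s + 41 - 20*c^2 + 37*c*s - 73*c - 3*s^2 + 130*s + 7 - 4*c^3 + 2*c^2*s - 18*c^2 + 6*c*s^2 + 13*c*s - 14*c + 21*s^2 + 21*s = -4*c^3 + c^2*(2*s - 38) + c*(6*s^2 + 50*s - 64) + 18*s^2 + 132*s + 42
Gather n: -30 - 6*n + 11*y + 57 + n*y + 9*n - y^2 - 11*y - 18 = n*(y + 3) - y^2 + 9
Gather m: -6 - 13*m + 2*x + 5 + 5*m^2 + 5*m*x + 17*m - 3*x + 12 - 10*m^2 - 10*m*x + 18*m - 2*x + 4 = -5*m^2 + m*(22 - 5*x) - 3*x + 15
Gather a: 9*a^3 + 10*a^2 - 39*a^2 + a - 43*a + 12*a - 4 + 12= 9*a^3 - 29*a^2 - 30*a + 8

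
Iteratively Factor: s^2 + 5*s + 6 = (s + 3)*(s + 2)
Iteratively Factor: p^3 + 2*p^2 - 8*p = (p)*(p^2 + 2*p - 8) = p*(p + 4)*(p - 2)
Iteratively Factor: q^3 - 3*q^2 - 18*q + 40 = (q - 2)*(q^2 - q - 20) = (q - 2)*(q + 4)*(q - 5)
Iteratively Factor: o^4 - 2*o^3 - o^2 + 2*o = (o)*(o^3 - 2*o^2 - o + 2) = o*(o + 1)*(o^2 - 3*o + 2) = o*(o - 2)*(o + 1)*(o - 1)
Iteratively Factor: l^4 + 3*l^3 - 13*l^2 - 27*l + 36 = (l - 1)*(l^3 + 4*l^2 - 9*l - 36) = (l - 3)*(l - 1)*(l^2 + 7*l + 12) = (l - 3)*(l - 1)*(l + 4)*(l + 3)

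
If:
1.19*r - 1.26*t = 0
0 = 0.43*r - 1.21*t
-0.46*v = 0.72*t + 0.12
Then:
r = 0.00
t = 0.00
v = -0.26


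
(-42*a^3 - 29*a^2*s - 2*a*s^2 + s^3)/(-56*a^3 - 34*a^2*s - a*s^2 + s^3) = (3*a + s)/(4*a + s)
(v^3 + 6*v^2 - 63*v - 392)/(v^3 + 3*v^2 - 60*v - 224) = (v + 7)/(v + 4)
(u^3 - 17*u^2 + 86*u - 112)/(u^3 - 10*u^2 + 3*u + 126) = (u^2 - 10*u + 16)/(u^2 - 3*u - 18)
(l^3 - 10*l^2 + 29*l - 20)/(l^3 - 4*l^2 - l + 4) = (l - 5)/(l + 1)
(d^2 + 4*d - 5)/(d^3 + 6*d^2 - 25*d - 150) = (d - 1)/(d^2 + d - 30)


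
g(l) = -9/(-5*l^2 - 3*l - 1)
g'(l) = -9*(10*l + 3)/(-5*l^2 - 3*l - 1)^2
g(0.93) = 1.11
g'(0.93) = -1.68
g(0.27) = 4.14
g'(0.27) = -10.85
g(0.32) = 3.64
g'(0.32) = -9.13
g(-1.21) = 1.92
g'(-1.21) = 3.72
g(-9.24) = 0.02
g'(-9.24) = 0.01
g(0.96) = 1.06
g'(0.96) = -1.57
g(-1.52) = 1.13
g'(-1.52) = 1.72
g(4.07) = 0.09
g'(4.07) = -0.04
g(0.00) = 9.00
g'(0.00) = -27.00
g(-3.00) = 0.24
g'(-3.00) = 0.18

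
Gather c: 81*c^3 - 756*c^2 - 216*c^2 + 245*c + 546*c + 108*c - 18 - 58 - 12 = 81*c^3 - 972*c^2 + 899*c - 88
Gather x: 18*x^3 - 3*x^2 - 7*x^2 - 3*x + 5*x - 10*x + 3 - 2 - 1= 18*x^3 - 10*x^2 - 8*x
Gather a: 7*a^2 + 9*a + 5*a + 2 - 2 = 7*a^2 + 14*a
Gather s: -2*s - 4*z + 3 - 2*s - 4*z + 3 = -4*s - 8*z + 6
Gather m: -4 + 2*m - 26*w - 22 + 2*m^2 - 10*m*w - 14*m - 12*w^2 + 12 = 2*m^2 + m*(-10*w - 12) - 12*w^2 - 26*w - 14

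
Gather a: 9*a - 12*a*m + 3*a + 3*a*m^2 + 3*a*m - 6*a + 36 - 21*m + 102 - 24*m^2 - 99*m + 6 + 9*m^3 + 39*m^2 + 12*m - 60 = a*(3*m^2 - 9*m + 6) + 9*m^3 + 15*m^2 - 108*m + 84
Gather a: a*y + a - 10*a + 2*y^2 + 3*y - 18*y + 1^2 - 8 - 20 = a*(y - 9) + 2*y^2 - 15*y - 27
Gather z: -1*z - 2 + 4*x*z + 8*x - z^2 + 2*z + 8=8*x - z^2 + z*(4*x + 1) + 6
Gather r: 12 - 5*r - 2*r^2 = -2*r^2 - 5*r + 12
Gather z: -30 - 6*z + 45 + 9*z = 3*z + 15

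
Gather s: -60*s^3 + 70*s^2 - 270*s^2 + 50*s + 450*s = -60*s^3 - 200*s^2 + 500*s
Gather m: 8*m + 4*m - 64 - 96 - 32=12*m - 192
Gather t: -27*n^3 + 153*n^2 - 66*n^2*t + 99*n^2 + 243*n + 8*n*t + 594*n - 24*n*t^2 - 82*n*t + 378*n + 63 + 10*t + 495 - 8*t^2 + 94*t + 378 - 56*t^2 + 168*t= -27*n^3 + 252*n^2 + 1215*n + t^2*(-24*n - 64) + t*(-66*n^2 - 74*n + 272) + 936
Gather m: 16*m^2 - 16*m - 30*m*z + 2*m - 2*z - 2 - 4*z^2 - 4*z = 16*m^2 + m*(-30*z - 14) - 4*z^2 - 6*z - 2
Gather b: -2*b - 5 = -2*b - 5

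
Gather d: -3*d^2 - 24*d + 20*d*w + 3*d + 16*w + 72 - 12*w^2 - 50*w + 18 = -3*d^2 + d*(20*w - 21) - 12*w^2 - 34*w + 90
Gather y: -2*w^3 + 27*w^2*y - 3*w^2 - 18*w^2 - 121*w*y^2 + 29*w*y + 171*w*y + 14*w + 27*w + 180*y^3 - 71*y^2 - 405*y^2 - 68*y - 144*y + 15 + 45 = -2*w^3 - 21*w^2 + 41*w + 180*y^3 + y^2*(-121*w - 476) + y*(27*w^2 + 200*w - 212) + 60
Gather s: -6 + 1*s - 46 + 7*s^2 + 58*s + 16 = 7*s^2 + 59*s - 36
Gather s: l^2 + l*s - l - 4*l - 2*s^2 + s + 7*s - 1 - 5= l^2 - 5*l - 2*s^2 + s*(l + 8) - 6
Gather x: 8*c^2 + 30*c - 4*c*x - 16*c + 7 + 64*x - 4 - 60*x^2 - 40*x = 8*c^2 + 14*c - 60*x^2 + x*(24 - 4*c) + 3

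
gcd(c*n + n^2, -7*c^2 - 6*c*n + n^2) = c + n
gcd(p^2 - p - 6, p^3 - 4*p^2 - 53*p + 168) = p - 3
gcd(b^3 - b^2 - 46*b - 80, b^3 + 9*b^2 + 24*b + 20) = b^2 + 7*b + 10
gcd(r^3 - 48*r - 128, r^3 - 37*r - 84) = r + 4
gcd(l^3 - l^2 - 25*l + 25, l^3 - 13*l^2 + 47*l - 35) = l^2 - 6*l + 5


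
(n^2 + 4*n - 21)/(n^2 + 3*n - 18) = (n + 7)/(n + 6)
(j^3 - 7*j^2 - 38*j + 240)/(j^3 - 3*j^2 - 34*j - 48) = (j^2 + j - 30)/(j^2 + 5*j + 6)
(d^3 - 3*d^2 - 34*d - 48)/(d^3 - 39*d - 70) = (d^2 - 5*d - 24)/(d^2 - 2*d - 35)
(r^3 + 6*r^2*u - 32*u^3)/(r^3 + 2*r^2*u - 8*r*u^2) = (r + 4*u)/r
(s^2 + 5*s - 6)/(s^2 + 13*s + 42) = (s - 1)/(s + 7)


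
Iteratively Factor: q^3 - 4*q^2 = (q - 4)*(q^2) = q*(q - 4)*(q)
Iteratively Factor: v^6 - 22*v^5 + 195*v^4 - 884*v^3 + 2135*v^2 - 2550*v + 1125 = (v - 5)*(v^5 - 17*v^4 + 110*v^3 - 334*v^2 + 465*v - 225) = (v - 5)^2*(v^4 - 12*v^3 + 50*v^2 - 84*v + 45) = (v - 5)^2*(v - 3)*(v^3 - 9*v^2 + 23*v - 15) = (v - 5)^3*(v - 3)*(v^2 - 4*v + 3) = (v - 5)^3*(v - 3)*(v - 1)*(v - 3)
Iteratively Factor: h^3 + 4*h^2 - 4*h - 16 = (h + 4)*(h^2 - 4) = (h + 2)*(h + 4)*(h - 2)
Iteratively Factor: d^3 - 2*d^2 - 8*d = (d)*(d^2 - 2*d - 8) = d*(d + 2)*(d - 4)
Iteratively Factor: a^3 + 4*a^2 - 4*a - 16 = (a - 2)*(a^2 + 6*a + 8) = (a - 2)*(a + 2)*(a + 4)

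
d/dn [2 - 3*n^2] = -6*n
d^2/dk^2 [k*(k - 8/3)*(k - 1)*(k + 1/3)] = 12*k^2 - 20*k + 26/9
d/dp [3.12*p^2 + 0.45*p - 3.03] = 6.24*p + 0.45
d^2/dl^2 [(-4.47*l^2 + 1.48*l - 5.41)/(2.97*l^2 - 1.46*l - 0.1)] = (5.6843418860808e-14*l^4 - 12.655764*l^3 - 294.291954*l^2 + 143.390412*l - 26.799012)/(26.198073*l^6 - 38.635542*l^5 + 16.346286*l^4 - 0.510415999999999*l^3 - 0.55038*l^2 - 0.0438*l - 0.001)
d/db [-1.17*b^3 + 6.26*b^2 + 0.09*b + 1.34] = -3.51*b^2 + 12.52*b + 0.09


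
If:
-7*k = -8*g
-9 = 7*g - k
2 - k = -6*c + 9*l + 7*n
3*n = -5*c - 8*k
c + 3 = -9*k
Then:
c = 525/41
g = -63/41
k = -72/41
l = 2695/123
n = -683/41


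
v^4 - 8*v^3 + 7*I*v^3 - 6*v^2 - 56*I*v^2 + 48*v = v*(v - 8)*(v + I)*(v + 6*I)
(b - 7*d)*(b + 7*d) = b^2 - 49*d^2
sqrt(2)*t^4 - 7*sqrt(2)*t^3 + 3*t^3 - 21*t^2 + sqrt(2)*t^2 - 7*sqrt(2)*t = t*(t - 7)*(t + sqrt(2))*(sqrt(2)*t + 1)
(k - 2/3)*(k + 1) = k^2 + k/3 - 2/3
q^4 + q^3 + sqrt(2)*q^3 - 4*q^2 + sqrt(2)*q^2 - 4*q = q*(q + 1)*(q - sqrt(2))*(q + 2*sqrt(2))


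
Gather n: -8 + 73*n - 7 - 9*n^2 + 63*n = -9*n^2 + 136*n - 15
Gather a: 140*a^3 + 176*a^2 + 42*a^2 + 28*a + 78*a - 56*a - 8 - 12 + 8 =140*a^3 + 218*a^2 + 50*a - 12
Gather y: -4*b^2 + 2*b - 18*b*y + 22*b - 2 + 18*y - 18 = -4*b^2 + 24*b + y*(18 - 18*b) - 20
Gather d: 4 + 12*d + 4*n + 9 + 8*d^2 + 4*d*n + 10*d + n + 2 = 8*d^2 + d*(4*n + 22) + 5*n + 15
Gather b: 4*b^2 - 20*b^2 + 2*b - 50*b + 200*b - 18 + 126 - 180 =-16*b^2 + 152*b - 72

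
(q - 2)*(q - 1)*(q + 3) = q^3 - 7*q + 6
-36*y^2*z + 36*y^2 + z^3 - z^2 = (-6*y + z)*(6*y + z)*(z - 1)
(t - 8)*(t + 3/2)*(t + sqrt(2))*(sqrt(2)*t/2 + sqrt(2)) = sqrt(2)*t^4/2 - 9*sqrt(2)*t^3/4 + t^3 - 25*sqrt(2)*t^2/2 - 9*t^2/2 - 25*t - 12*sqrt(2)*t - 24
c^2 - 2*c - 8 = (c - 4)*(c + 2)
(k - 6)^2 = k^2 - 12*k + 36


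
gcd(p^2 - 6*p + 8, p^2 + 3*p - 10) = p - 2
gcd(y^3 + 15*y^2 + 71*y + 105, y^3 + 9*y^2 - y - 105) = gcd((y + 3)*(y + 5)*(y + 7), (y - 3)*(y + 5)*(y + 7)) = y^2 + 12*y + 35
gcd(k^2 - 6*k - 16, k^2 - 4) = k + 2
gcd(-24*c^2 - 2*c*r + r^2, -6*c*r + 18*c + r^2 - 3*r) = -6*c + r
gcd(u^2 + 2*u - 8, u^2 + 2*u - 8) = u^2 + 2*u - 8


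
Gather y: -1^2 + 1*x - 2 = x - 3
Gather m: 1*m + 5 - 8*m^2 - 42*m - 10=-8*m^2 - 41*m - 5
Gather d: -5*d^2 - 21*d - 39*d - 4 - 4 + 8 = -5*d^2 - 60*d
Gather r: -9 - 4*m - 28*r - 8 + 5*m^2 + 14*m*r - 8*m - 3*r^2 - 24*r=5*m^2 - 12*m - 3*r^2 + r*(14*m - 52) - 17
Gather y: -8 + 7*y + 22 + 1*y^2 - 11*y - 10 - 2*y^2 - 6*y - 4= -y^2 - 10*y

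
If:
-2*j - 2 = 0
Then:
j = -1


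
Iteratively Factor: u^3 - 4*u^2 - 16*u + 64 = (u - 4)*(u^2 - 16) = (u - 4)*(u + 4)*(u - 4)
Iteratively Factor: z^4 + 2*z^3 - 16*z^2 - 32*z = (z)*(z^3 + 2*z^2 - 16*z - 32) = z*(z - 4)*(z^2 + 6*z + 8) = z*(z - 4)*(z + 4)*(z + 2)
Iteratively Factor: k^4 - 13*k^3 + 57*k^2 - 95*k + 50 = (k - 1)*(k^3 - 12*k^2 + 45*k - 50) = (k - 5)*(k - 1)*(k^2 - 7*k + 10) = (k - 5)*(k - 2)*(k - 1)*(k - 5)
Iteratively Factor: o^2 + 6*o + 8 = (o + 2)*(o + 4)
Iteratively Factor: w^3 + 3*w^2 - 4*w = (w)*(w^2 + 3*w - 4) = w*(w - 1)*(w + 4)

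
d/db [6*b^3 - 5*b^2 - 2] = 2*b*(9*b - 5)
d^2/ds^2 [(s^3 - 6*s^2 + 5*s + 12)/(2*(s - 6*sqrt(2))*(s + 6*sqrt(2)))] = 7*(11*s^3 - 180*s^2 + 2376*s - 4320)/(s^6 - 216*s^4 + 15552*s^2 - 373248)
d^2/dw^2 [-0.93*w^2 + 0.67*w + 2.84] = -1.86000000000000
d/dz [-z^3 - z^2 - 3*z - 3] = -3*z^2 - 2*z - 3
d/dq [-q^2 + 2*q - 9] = 2 - 2*q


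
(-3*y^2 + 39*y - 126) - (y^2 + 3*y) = -4*y^2 + 36*y - 126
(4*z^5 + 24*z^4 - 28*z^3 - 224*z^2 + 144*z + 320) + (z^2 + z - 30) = 4*z^5 + 24*z^4 - 28*z^3 - 223*z^2 + 145*z + 290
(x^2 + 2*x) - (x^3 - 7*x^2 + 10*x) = -x^3 + 8*x^2 - 8*x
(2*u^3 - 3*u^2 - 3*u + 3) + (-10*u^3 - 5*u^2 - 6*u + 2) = -8*u^3 - 8*u^2 - 9*u + 5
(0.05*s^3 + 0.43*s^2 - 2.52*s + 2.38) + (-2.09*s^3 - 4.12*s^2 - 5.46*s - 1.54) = -2.04*s^3 - 3.69*s^2 - 7.98*s + 0.84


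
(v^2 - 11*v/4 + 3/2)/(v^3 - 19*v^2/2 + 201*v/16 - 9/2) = 4*(v - 2)/(4*v^2 - 35*v + 24)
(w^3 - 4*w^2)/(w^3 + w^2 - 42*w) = w*(w - 4)/(w^2 + w - 42)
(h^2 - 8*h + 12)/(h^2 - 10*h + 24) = (h - 2)/(h - 4)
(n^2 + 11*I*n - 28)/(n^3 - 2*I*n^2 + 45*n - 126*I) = (n + 4*I)/(n^2 - 9*I*n - 18)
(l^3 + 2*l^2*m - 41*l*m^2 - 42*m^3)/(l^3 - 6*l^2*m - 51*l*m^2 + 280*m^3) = (l^2 - 5*l*m - 6*m^2)/(l^2 - 13*l*m + 40*m^2)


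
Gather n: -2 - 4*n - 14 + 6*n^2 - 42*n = 6*n^2 - 46*n - 16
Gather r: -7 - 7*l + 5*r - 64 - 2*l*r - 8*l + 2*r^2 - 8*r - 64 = -15*l + 2*r^2 + r*(-2*l - 3) - 135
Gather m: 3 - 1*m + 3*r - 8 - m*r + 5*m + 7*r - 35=m*(4 - r) + 10*r - 40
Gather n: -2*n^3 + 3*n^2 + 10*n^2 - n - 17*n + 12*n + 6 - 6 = -2*n^3 + 13*n^2 - 6*n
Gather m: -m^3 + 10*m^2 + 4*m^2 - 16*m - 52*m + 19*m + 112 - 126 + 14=-m^3 + 14*m^2 - 49*m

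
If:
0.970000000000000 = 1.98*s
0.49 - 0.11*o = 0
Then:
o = 4.45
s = 0.49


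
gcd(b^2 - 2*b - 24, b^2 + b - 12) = b + 4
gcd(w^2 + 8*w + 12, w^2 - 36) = w + 6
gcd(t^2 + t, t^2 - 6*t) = t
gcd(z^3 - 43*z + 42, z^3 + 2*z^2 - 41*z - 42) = z^2 + z - 42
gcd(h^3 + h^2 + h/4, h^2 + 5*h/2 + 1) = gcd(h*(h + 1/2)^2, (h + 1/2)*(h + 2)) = h + 1/2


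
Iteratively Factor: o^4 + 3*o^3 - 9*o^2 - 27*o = (o + 3)*(o^3 - 9*o) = o*(o + 3)*(o^2 - 9) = o*(o + 3)^2*(o - 3)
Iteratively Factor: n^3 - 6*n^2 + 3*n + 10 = (n - 5)*(n^2 - n - 2) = (n - 5)*(n + 1)*(n - 2)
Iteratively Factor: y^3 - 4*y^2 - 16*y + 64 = (y - 4)*(y^2 - 16) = (y - 4)^2*(y + 4)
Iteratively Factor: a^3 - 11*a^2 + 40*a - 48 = (a - 4)*(a^2 - 7*a + 12) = (a - 4)^2*(a - 3)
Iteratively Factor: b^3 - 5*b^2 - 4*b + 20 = (b + 2)*(b^2 - 7*b + 10) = (b - 2)*(b + 2)*(b - 5)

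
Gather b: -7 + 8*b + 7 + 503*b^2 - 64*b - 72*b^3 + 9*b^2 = -72*b^3 + 512*b^2 - 56*b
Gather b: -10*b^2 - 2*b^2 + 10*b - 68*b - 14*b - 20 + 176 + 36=-12*b^2 - 72*b + 192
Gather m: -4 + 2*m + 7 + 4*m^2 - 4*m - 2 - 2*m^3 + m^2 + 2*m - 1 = -2*m^3 + 5*m^2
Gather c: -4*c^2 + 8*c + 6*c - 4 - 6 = -4*c^2 + 14*c - 10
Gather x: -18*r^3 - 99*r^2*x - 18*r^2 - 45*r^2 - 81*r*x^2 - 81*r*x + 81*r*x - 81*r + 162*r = -18*r^3 - 99*r^2*x - 63*r^2 - 81*r*x^2 + 81*r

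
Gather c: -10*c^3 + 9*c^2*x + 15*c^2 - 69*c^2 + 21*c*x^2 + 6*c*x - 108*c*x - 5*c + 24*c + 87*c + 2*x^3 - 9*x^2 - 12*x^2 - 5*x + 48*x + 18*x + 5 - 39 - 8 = -10*c^3 + c^2*(9*x - 54) + c*(21*x^2 - 102*x + 106) + 2*x^3 - 21*x^2 + 61*x - 42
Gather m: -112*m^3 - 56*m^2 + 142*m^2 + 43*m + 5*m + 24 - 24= -112*m^3 + 86*m^2 + 48*m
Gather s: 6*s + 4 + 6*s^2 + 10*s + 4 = 6*s^2 + 16*s + 8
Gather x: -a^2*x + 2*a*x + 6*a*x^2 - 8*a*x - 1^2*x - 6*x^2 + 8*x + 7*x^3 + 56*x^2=7*x^3 + x^2*(6*a + 50) + x*(-a^2 - 6*a + 7)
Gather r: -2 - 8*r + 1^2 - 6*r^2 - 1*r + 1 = -6*r^2 - 9*r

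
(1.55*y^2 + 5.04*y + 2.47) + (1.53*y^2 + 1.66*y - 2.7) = 3.08*y^2 + 6.7*y - 0.23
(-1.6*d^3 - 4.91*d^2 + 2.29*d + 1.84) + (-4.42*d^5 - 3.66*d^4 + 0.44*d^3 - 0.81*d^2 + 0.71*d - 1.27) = -4.42*d^5 - 3.66*d^4 - 1.16*d^3 - 5.72*d^2 + 3.0*d + 0.57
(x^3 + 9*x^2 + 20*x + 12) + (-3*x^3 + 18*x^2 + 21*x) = -2*x^3 + 27*x^2 + 41*x + 12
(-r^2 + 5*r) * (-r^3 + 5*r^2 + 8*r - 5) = r^5 - 10*r^4 + 17*r^3 + 45*r^2 - 25*r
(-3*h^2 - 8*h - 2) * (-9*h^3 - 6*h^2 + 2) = 27*h^5 + 90*h^4 + 66*h^3 + 6*h^2 - 16*h - 4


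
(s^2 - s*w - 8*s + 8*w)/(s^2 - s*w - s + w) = (s - 8)/(s - 1)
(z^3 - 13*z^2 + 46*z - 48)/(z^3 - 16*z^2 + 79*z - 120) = (z - 2)/(z - 5)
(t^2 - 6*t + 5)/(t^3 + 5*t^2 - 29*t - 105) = (t - 1)/(t^2 + 10*t + 21)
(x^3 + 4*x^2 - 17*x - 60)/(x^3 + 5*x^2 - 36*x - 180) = (x^2 - x - 12)/(x^2 - 36)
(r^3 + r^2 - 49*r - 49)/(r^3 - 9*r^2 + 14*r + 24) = (r^2 - 49)/(r^2 - 10*r + 24)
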